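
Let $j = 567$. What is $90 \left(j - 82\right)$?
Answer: $43650$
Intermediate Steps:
$90 \left(j - 82\right) = 90 \left(567 - 82\right) = 90 \cdot 485 = 43650$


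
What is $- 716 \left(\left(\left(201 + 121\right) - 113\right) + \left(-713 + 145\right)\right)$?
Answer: $257044$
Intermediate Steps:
$- 716 \left(\left(\left(201 + 121\right) - 113\right) + \left(-713 + 145\right)\right) = - 716 \left(\left(322 - 113\right) - 568\right) = - 716 \left(209 - 568\right) = \left(-716\right) \left(-359\right) = 257044$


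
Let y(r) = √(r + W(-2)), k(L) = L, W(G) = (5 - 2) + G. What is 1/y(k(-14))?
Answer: -I*√13/13 ≈ -0.27735*I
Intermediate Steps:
W(G) = 3 + G
y(r) = √(1 + r) (y(r) = √(r + (3 - 2)) = √(r + 1) = √(1 + r))
1/y(k(-14)) = 1/(√(1 - 14)) = 1/(√(-13)) = 1/(I*√13) = -I*√13/13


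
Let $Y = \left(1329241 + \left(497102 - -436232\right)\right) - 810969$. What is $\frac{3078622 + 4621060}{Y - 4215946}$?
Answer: $- \frac{3849841}{1382170} \approx -2.7854$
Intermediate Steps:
$Y = 1451606$ ($Y = \left(1329241 + \left(497102 + 436232\right)\right) - 810969 = \left(1329241 + 933334\right) - 810969 = 2262575 - 810969 = 1451606$)
$\frac{3078622 + 4621060}{Y - 4215946} = \frac{3078622 + 4621060}{1451606 - 4215946} = \frac{7699682}{-2764340} = 7699682 \left(- \frac{1}{2764340}\right) = - \frac{3849841}{1382170}$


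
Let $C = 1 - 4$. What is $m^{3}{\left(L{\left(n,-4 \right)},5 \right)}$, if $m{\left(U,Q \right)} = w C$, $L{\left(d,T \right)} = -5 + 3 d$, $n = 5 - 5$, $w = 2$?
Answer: $-216$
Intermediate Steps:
$C = -3$
$n = 0$ ($n = 5 - 5 = 0$)
$m{\left(U,Q \right)} = -6$ ($m{\left(U,Q \right)} = 2 \left(-3\right) = -6$)
$m^{3}{\left(L{\left(n,-4 \right)},5 \right)} = \left(-6\right)^{3} = -216$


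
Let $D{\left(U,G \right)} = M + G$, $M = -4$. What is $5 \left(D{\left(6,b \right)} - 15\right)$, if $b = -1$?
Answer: $-100$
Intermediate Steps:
$D{\left(U,G \right)} = -4 + G$
$5 \left(D{\left(6,b \right)} - 15\right) = 5 \left(\left(-4 - 1\right) - 15\right) = 5 \left(-5 - 15\right) = 5 \left(-20\right) = -100$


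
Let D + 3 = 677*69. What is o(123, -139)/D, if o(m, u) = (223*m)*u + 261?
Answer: -127079/1557 ≈ -81.618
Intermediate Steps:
o(m, u) = 261 + 223*m*u (o(m, u) = 223*m*u + 261 = 261 + 223*m*u)
D = 46710 (D = -3 + 677*69 = -3 + 46713 = 46710)
o(123, -139)/D = (261 + 223*123*(-139))/46710 = (261 - 3812631)*(1/46710) = -3812370*1/46710 = -127079/1557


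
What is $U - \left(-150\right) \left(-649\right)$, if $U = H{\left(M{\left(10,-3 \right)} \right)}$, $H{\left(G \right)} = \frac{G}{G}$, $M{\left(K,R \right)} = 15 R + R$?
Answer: $-97349$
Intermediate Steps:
$M{\left(K,R \right)} = 16 R$
$H{\left(G \right)} = 1$
$U = 1$
$U - \left(-150\right) \left(-649\right) = 1 - \left(-150\right) \left(-649\right) = 1 - 97350 = -97349$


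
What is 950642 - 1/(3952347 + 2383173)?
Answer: 6022811403839/6335520 ≈ 9.5064e+5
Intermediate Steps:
950642 - 1/(3952347 + 2383173) = 950642 - 1/6335520 = 6022811403839/6335520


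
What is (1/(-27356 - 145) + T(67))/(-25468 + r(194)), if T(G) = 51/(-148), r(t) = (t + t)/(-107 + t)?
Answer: 40678271/3005570942848 ≈ 1.3534e-5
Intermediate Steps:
r(t) = 2*t/(-107 + t) (r(t) = (2*t)/(-107 + t) = 2*t/(-107 + t))
T(G) = -51/148 (T(G) = 51*(-1/148) = -51/148)
(1/(-27356 - 145) + T(67))/(-25468 + r(194)) = (1/(-27356 - 145) - 51/148)/(-25468 + 2*194/(-107 + 194)) = (1/(-27501) - 51/148)/(-25468 + 2*194/87) = (-1/27501 - 51/148)/(-25468 + 2*194*(1/87)) = -1402699/(4070148*(-25468 + 388/87)) = -1402699/(4070148*(-2215328/87)) = -1402699/4070148*(-87/2215328) = 40678271/3005570942848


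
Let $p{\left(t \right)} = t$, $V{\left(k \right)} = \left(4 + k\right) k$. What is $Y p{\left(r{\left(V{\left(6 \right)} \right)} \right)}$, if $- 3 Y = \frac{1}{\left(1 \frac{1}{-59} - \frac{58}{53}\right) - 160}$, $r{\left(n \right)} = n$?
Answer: $\frac{12508}{100759} \approx 0.12414$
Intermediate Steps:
$V{\left(k \right)} = k \left(4 + k\right)$
$Y = \frac{3127}{1511385}$ ($Y = - \frac{1}{3 \left(\left(1 \frac{1}{-59} - \frac{58}{53}\right) - 160\right)} = - \frac{1}{3 \left(\left(1 \left(- \frac{1}{59}\right) - \frac{58}{53}\right) - 160\right)} = - \frac{1}{3 \left(\left(- \frac{1}{59} - \frac{58}{53}\right) - 160\right)} = - \frac{1}{3 \left(- \frac{3475}{3127} - 160\right)} = - \frac{1}{3 \left(- \frac{503795}{3127}\right)} = \left(- \frac{1}{3}\right) \left(- \frac{3127}{503795}\right) = \frac{3127}{1511385} \approx 0.002069$)
$Y p{\left(r{\left(V{\left(6 \right)} \right)} \right)} = \frac{3127 \cdot 6 \left(4 + 6\right)}{1511385} = \frac{3127 \cdot 6 \cdot 10}{1511385} = \frac{3127}{1511385} \cdot 60 = \frac{12508}{100759}$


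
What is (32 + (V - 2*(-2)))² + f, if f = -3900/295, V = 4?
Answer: 93620/59 ≈ 1586.8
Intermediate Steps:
f = -780/59 (f = -3900*1/295 = -780/59 ≈ -13.220)
(32 + (V - 2*(-2)))² + f = (32 + (4 - 2*(-2)))² - 780/59 = (32 + (4 + 4))² - 780/59 = (32 + 8)² - 780/59 = 40² - 780/59 = 1600 - 780/59 = 93620/59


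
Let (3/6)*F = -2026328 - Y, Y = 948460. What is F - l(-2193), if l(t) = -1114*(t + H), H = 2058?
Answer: -6099966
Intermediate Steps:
l(t) = -2292612 - 1114*t (l(t) = -1114*(t + 2058) = -1114*(2058 + t) = -2292612 - 1114*t)
F = -5949576 (F = 2*(-2026328 - 1*948460) = 2*(-2026328 - 948460) = 2*(-2974788) = -5949576)
F - l(-2193) = -5949576 - (-2292612 - 1114*(-2193)) = -5949576 - (-2292612 + 2443002) = -5949576 - 1*150390 = -5949576 - 150390 = -6099966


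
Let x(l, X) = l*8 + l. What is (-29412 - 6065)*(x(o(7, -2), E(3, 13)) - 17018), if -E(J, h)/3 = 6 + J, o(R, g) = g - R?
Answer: 606621223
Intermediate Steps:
E(J, h) = -18 - 3*J (E(J, h) = -3*(6 + J) = -18 - 3*J)
x(l, X) = 9*l (x(l, X) = 8*l + l = 9*l)
(-29412 - 6065)*(x(o(7, -2), E(3, 13)) - 17018) = (-29412 - 6065)*(9*(-2 - 1*7) - 17018) = -35477*(9*(-2 - 7) - 17018) = -35477*(9*(-9) - 17018) = -35477*(-81 - 17018) = -35477*(-17099) = 606621223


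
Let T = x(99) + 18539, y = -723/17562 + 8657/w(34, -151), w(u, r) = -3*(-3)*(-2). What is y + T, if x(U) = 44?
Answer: 476861365/26343 ≈ 18102.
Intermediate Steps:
w(u, r) = -18 (w(u, r) = 9*(-2) = -18)
y = -12670604/26343 (y = -723/17562 + 8657/(-18) = -723*1/17562 + 8657*(-1/18) = -241/5854 - 8657/18 = -12670604/26343 ≈ -480.99)
T = 18583 (T = 44 + 18539 = 18583)
y + T = -12670604/26343 + 18583 = 476861365/26343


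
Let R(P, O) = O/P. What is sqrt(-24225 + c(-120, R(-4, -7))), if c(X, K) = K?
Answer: I*sqrt(96893)/2 ≈ 155.64*I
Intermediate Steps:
sqrt(-24225 + c(-120, R(-4, -7))) = sqrt(-24225 - 7/(-4)) = sqrt(-24225 - 7*(-1/4)) = sqrt(-24225 + 7/4) = sqrt(-96893/4) = I*sqrt(96893)/2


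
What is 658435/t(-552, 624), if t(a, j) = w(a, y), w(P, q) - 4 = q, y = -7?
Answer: -658435/3 ≈ -2.1948e+5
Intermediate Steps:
w(P, q) = 4 + q
t(a, j) = -3 (t(a, j) = 4 - 7 = -3)
658435/t(-552, 624) = 658435/(-3) = 658435*(-⅓) = -658435/3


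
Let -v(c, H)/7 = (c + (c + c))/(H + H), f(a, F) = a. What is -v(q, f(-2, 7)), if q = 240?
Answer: -1260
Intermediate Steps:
v(c, H) = -21*c/(2*H) (v(c, H) = -7*(c + (c + c))/(H + H) = -7*(c + 2*c)/(2*H) = -7*3*c*1/(2*H) = -21*c/(2*H))
-v(q, f(-2, 7)) = -(-21)*240/(2*(-2)) = -(-21)*240*(-1)/(2*2) = -1*1260 = -1260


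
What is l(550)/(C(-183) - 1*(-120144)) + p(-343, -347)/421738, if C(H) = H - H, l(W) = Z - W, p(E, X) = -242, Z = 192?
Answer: -45014263/12667322568 ≈ -0.0035536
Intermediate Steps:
l(W) = 192 - W
C(H) = 0
l(550)/(C(-183) - 1*(-120144)) + p(-343, -347)/421738 = (192 - 1*550)/(0 - 1*(-120144)) - 242/421738 = (192 - 550)/(0 + 120144) - 242*1/421738 = -358/120144 - 121/210869 = -358*1/120144 - 121/210869 = -179/60072 - 121/210869 = -45014263/12667322568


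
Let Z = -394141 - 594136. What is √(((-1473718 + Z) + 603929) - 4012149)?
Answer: 13*I*√34735 ≈ 2422.9*I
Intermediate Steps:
Z = -988277
√(((-1473718 + Z) + 603929) - 4012149) = √(((-1473718 - 988277) + 603929) - 4012149) = √((-2461995 + 603929) - 4012149) = √(-1858066 - 4012149) = √(-5870215) = 13*I*√34735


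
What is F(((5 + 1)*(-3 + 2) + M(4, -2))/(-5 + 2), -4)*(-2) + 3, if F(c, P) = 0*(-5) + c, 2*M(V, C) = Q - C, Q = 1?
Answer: 0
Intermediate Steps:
M(V, C) = ½ - C/2 (M(V, C) = (1 - C)/2 = ½ - C/2)
F(c, P) = c (F(c, P) = 0 + c = c)
F(((5 + 1)*(-3 + 2) + M(4, -2))/(-5 + 2), -4)*(-2) + 3 = (((5 + 1)*(-3 + 2) + (½ - ½*(-2)))/(-5 + 2))*(-2) + 3 = ((6*(-1) + (½ + 1))/(-3))*(-2) + 3 = ((-6 + 3/2)*(-⅓))*(-2) + 3 = -9/2*(-⅓)*(-2) + 3 = (3/2)*(-2) + 3 = -3 + 3 = 0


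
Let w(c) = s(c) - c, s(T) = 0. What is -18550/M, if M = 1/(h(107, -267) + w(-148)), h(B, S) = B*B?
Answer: -215124350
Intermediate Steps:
h(B, S) = B**2
w(c) = -c (w(c) = 0 - c = -c)
M = 1/11597 (M = 1/(107**2 - 1*(-148)) = 1/(11449 + 148) = 1/11597 ≈ 8.6229e-5)
-18550/M = -18550/1/11597 = -18550*11597 = -215124350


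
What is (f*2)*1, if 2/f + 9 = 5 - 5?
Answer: -4/9 ≈ -0.44444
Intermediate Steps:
f = -2/9 (f = 2/(-9 + (5 - 5)) = 2/(-9 + 0) = 2/(-9) = 2*(-1/9) = -2/9 ≈ -0.22222)
(f*2)*1 = -2/9*2*1 = -4/9*1 = -4/9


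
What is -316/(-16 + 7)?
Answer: 316/9 ≈ 35.111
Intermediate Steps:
-316/(-16 + 7) = -316/(-9) = -1/9*(-316) = 316/9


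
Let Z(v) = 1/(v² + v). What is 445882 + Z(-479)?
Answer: 102090034485/228962 ≈ 4.4588e+5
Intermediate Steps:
Z(v) = 1/(v + v²)
445882 + Z(-479) = 445882 + 1/((-479)*(1 - 479)) = 445882 - 1/479/(-478) = 445882 - 1/479*(-1/478) = 445882 + 1/228962 = 102090034485/228962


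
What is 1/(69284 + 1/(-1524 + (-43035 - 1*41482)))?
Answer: 86041/5961264643 ≈ 1.4433e-5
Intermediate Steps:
1/(69284 + 1/(-1524 + (-43035 - 1*41482))) = 1/(69284 + 1/(-1524 + (-43035 - 41482))) = 1/(69284 + 1/(-1524 - 84517)) = 1/(69284 + 1/(-86041)) = 1/(69284 - 1/86041) = 1/(5961264643/86041) = 86041/5961264643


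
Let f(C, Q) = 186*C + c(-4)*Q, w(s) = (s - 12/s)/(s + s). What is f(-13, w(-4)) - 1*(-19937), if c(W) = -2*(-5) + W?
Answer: 70079/4 ≈ 17520.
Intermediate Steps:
c(W) = 10 + W
w(s) = (s - 12/s)/(2*s) (w(s) = (s - 12/s)/((2*s)) = (s - 12/s)*(1/(2*s)) = (s - 12/s)/(2*s))
f(C, Q) = 6*Q + 186*C (f(C, Q) = 186*C + (10 - 4)*Q = 186*C + 6*Q = 6*Q + 186*C)
f(-13, w(-4)) - 1*(-19937) = (6*(½ - 6/(-4)²) + 186*(-13)) - 1*(-19937) = (6*(½ - 6*1/16) - 2418) + 19937 = (6*(½ - 3/8) - 2418) + 19937 = (6*(⅛) - 2418) + 19937 = (¾ - 2418) + 19937 = -9669/4 + 19937 = 70079/4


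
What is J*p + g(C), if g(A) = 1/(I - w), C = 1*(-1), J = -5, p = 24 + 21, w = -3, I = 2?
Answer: -1124/5 ≈ -224.80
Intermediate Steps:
p = 45
C = -1
g(A) = ⅕ (g(A) = 1/(2 - 1*(-3)) = 1/(2 + 3) = 1/5 = ⅕)
J*p + g(C) = -5*45 + ⅕ = -225 + ⅕ = -1124/5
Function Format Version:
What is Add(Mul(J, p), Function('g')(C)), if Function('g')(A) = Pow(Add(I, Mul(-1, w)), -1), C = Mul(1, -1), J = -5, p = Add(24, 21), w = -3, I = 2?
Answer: Rational(-1124, 5) ≈ -224.80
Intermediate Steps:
p = 45
C = -1
Function('g')(A) = Rational(1, 5) (Function('g')(A) = Pow(Add(2, Mul(-1, -3)), -1) = Pow(Add(2, 3), -1) = Pow(5, -1) = Rational(1, 5))
Add(Mul(J, p), Function('g')(C)) = Add(Mul(-5, 45), Rational(1, 5)) = Add(-225, Rational(1, 5)) = Rational(-1124, 5)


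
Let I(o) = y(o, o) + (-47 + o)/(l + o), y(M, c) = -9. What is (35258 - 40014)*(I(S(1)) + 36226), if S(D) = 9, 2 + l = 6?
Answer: -2239043948/13 ≈ -1.7223e+8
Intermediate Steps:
l = 4 (l = -2 + 6 = 4)
I(o) = -9 + (-47 + o)/(4 + o)
(35258 - 40014)*(I(S(1)) + 36226) = (35258 - 40014)*((-83 - 8*9)/(4 + 9) + 36226) = -4756*((-83 - 72)/13 + 36226) = -4756*((1/13)*(-155) + 36226) = -4756*(-155/13 + 36226) = -4756*470783/13 = -2239043948/13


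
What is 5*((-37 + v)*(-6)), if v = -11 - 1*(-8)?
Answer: 1200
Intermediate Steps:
v = -3 (v = -11 + 8 = -3)
5*((-37 + v)*(-6)) = 5*((-37 - 3)*(-6)) = 5*(-40*(-6)) = 5*240 = 1200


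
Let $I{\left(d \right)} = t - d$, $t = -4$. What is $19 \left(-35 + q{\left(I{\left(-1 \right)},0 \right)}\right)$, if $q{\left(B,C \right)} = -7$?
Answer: $-798$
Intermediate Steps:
$I{\left(d \right)} = -4 - d$
$19 \left(-35 + q{\left(I{\left(-1 \right)},0 \right)}\right) = 19 \left(-35 - 7\right) = 19 \left(-42\right) = -798$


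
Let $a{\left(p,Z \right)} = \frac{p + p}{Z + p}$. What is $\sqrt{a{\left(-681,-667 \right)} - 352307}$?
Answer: $\frac{i \sqrt{160044155738}}{674} \approx 593.55 i$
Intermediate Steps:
$a{\left(p,Z \right)} = \frac{2 p}{Z + p}$
$\sqrt{a{\left(-681,-667 \right)} - 352307} = \sqrt{2 \left(-681\right) \frac{1}{-667 - 681} - 352307} = \sqrt{2 \left(-681\right) \frac{1}{-1348} - 352307} = \sqrt{2 \left(-681\right) \left(- \frac{1}{1348}\right) - 352307} = \sqrt{\frac{681}{674} - 352307} = \sqrt{- \frac{237454237}{674}} = \frac{i \sqrt{160044155738}}{674}$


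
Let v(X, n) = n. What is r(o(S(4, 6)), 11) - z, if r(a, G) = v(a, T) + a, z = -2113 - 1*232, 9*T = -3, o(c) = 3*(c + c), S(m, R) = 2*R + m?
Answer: 7322/3 ≈ 2440.7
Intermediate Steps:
S(m, R) = m + 2*R
o(c) = 6*c (o(c) = 3*(2*c) = 6*c)
T = -1/3 (T = (1/9)*(-3) = -1/3 ≈ -0.33333)
z = -2345 (z = -2113 - 232 = -2345)
r(a, G) = -1/3 + a
r(o(S(4, 6)), 11) - z = (-1/3 + 6*(4 + 2*6)) - 1*(-2345) = (-1/3 + 6*(4 + 12)) + 2345 = (-1/3 + 6*16) + 2345 = (-1/3 + 96) + 2345 = 287/3 + 2345 = 7322/3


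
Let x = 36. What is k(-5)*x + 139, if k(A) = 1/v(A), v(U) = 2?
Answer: 157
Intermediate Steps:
k(A) = 1/2
k(-5)*x + 139 = (1/2)*36 + 139 = 18 + 139 = 157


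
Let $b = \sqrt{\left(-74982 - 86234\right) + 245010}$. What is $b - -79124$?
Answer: $79124 + \sqrt{83794} \approx 79414.0$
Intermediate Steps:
$b = \sqrt{83794}$ ($b = \sqrt{-161216 + 245010} = \sqrt{83794} \approx 289.47$)
$b - -79124 = \sqrt{83794} - -79124 = \sqrt{83794} + 79124 = 79124 + \sqrt{83794}$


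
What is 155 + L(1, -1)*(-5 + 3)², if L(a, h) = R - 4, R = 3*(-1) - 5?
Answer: 107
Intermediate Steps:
R = -8 (R = -3 - 5 = -8)
L(a, h) = -12 (L(a, h) = -8 - 4 = -12)
155 + L(1, -1)*(-5 + 3)² = 155 - 12*(-5 + 3)² = 155 - 12*(-2)² = 155 - 12*4 = 155 - 48 = 107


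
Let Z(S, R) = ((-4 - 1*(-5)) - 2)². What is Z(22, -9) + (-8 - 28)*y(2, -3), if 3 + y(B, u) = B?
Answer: 37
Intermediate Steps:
y(B, u) = -3 + B
Z(S, R) = 1 (Z(S, R) = ((-4 + 5) - 2)² = (1 - 2)² = (-1)² = 1)
Z(22, -9) + (-8 - 28)*y(2, -3) = 1 + (-8 - 28)*(-3 + 2) = 1 - 36*(-1) = 1 + 36 = 37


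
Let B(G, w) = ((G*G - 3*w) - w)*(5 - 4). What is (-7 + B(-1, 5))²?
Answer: 676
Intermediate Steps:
B(G, w) = G² - 4*w (B(G, w) = ((G² - 3*w) - w)*1 = (G² - 4*w)*1 = G² - 4*w)
(-7 + B(-1, 5))² = (-7 + ((-1)² - 4*5))² = (-7 + (1 - 20))² = (-7 - 19)² = (-26)² = 676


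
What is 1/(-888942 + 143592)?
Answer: -1/745350 ≈ -1.3417e-6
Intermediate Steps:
1/(-888942 + 143592) = 1/(-745350) = -1/745350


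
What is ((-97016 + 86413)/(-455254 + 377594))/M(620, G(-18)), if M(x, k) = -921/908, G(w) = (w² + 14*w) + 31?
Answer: -2406881/17881215 ≈ -0.13460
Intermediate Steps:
G(w) = 31 + w² + 14*w
M(x, k) = -921/908 (M(x, k) = -921*1/908 = -921/908)
((-97016 + 86413)/(-455254 + 377594))/M(620, G(-18)) = ((-97016 + 86413)/(-455254 + 377594))/(-921/908) = -10603/(-77660)*(-908/921) = -10603*(-1/77660)*(-908/921) = (10603/77660)*(-908/921) = -2406881/17881215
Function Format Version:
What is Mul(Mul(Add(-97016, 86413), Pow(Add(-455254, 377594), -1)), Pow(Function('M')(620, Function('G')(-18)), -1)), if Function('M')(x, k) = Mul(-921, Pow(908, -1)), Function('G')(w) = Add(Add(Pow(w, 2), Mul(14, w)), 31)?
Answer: Rational(-2406881, 17881215) ≈ -0.13460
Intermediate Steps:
Function('G')(w) = Add(31, Pow(w, 2), Mul(14, w))
Function('M')(x, k) = Rational(-921, 908) (Function('M')(x, k) = Mul(-921, Rational(1, 908)) = Rational(-921, 908))
Mul(Mul(Add(-97016, 86413), Pow(Add(-455254, 377594), -1)), Pow(Function('M')(620, Function('G')(-18)), -1)) = Mul(Mul(Add(-97016, 86413), Pow(Add(-455254, 377594), -1)), Pow(Rational(-921, 908), -1)) = Mul(Mul(-10603, Pow(-77660, -1)), Rational(-908, 921)) = Mul(Mul(-10603, Rational(-1, 77660)), Rational(-908, 921)) = Mul(Rational(10603, 77660), Rational(-908, 921)) = Rational(-2406881, 17881215)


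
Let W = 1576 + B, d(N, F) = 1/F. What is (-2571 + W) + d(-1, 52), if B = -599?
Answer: -82887/52 ≈ -1594.0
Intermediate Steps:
W = 977 (W = 1576 - 599 = 977)
(-2571 + W) + d(-1, 52) = (-2571 + 977) + 1/52 = -1594 + 1/52 = -82887/52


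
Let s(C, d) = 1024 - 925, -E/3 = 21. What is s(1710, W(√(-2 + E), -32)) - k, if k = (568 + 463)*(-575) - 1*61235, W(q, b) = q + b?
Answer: 654159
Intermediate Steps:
E = -63 (E = -3*21 = -63)
W(q, b) = b + q
s(C, d) = 99
k = -654060 (k = 1031*(-575) - 61235 = -592825 - 61235 = -654060)
s(1710, W(√(-2 + E), -32)) - k = 99 - 1*(-654060) = 99 + 654060 = 654159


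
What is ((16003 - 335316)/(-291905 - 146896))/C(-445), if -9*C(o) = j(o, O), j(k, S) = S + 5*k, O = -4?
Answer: 319313/108676381 ≈ 0.0029382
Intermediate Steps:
C(o) = 4/9 - 5*o/9 (C(o) = -(-4 + 5*o)/9 = 4/9 - 5*o/9)
((16003 - 335316)/(-291905 - 146896))/C(-445) = ((16003 - 335316)/(-291905 - 146896))/(4/9 - 5/9*(-445)) = (-319313/(-438801))/(4/9 + 2225/9) = (-319313*(-1/438801))/(743/3) = (319313/438801)*(3/743) = 319313/108676381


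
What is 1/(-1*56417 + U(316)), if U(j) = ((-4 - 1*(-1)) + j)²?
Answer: 1/41552 ≈ 2.4066e-5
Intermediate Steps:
U(j) = (-3 + j)² (U(j) = ((-4 + 1) + j)² = (-3 + j)²)
1/(-1*56417 + U(316)) = 1/(-1*56417 + (-3 + 316)²) = 1/(-56417 + 313²) = 1/(-56417 + 97969) = 1/41552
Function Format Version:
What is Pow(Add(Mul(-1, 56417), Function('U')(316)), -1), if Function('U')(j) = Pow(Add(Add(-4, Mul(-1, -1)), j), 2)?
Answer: Rational(1, 41552) ≈ 2.4066e-5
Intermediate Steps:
Function('U')(j) = Pow(Add(-3, j), 2) (Function('U')(j) = Pow(Add(Add(-4, 1), j), 2) = Pow(Add(-3, j), 2))
Pow(Add(Mul(-1, 56417), Function('U')(316)), -1) = Pow(Add(Mul(-1, 56417), Pow(Add(-3, 316), 2)), -1) = Pow(Add(-56417, Pow(313, 2)), -1) = Pow(Add(-56417, 97969), -1) = Pow(41552, -1) = Rational(1, 41552)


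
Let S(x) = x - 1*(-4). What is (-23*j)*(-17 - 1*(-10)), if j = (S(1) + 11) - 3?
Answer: 2093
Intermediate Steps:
S(x) = 4 + x (S(x) = x + 4 = 4 + x)
j = 13 (j = ((4 + 1) + 11) - 3 = (5 + 11) - 3 = 16 - 3 = 13)
(-23*j)*(-17 - 1*(-10)) = (-23*13)*(-17 - 1*(-10)) = -299*(-17 + 10) = -299*(-7) = 2093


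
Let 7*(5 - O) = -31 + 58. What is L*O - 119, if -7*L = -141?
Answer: -4703/49 ≈ -95.980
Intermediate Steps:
L = 141/7 (L = -⅐*(-141) = 141/7 ≈ 20.143)
O = 8/7 (O = 5 - (-31 + 58)/7 = 5 - ⅐*27 = 5 - 27/7 = 8/7 ≈ 1.1429)
L*O - 119 = (141/7)*(8/7) - 119 = 1128/49 - 119 = -4703/49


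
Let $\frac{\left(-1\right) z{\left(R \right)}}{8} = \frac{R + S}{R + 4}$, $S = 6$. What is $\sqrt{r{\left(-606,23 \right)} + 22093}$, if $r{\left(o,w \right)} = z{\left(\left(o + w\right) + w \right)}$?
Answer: $\frac{27 \sqrt{585329}}{139} \approx 148.61$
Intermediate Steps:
$z{\left(R \right)} = - \frac{8 \left(6 + R\right)}{4 + R}$ ($z{\left(R \right)} = - 8 \frac{R + 6}{R + 4} = - 8 \frac{6 + R}{4 + R} = - \frac{8 \left(6 + R\right)}{4 + R}$)
$r{\left(o,w \right)} = \frac{8 \left(-6 - o - 2 w\right)}{4 + o + 2 w}$ ($r{\left(o,w \right)} = \frac{8 \left(-6 - \left(\left(o + w\right) + w\right)\right)}{4 + \left(\left(o + w\right) + w\right)} = \frac{8 \left(-6 - \left(o + 2 w\right)\right)}{4 + \left(o + 2 w\right)} = \frac{8 \left(-6 - \left(o + 2 w\right)\right)}{4 + o + 2 w} = \frac{8 \left(-6 - o - 2 w\right)}{4 + o + 2 w}$)
$\sqrt{r{\left(-606,23 \right)} + 22093} = \sqrt{\frac{8 \left(-6 - -606 - 46\right)}{4 - 606 + 2 \cdot 23} + 22093} = \sqrt{\frac{8 \left(-6 + 606 - 46\right)}{4 - 606 + 46} + 22093} = \sqrt{8 \frac{1}{-556} \cdot 554 + 22093} = \sqrt{8 \left(- \frac{1}{556}\right) 554 + 22093} = \sqrt{- \frac{1108}{139} + 22093} = \sqrt{\frac{3069819}{139}} = \frac{27 \sqrt{585329}}{139}$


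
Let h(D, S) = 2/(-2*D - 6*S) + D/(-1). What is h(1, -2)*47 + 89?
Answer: 257/5 ≈ 51.400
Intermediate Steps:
h(D, S) = -D + 2/(-6*S - 2*D) (h(D, S) = 2/(-6*S - 2*D) + D*(-1) = 2/(-6*S - 2*D) - D = -D + 2/(-6*S - 2*D))
h(1, -2)*47 + 89 = ((-1 - 1*1**2 - 3*1*(-2))/(1 + 3*(-2)))*47 + 89 = ((-1 - 1*1 + 6)/(1 - 6))*47 + 89 = ((-1 - 1 + 6)/(-5))*47 + 89 = -1/5*4*47 + 89 = -4/5*47 + 89 = -188/5 + 89 = 257/5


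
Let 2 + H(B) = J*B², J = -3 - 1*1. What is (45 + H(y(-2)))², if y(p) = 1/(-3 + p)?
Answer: 1147041/625 ≈ 1835.3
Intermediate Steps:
J = -4 (J = -3 - 1 = -4)
H(B) = -2 - 4*B²
(45 + H(y(-2)))² = (45 + (-2 - 4/(-3 - 2)²))² = (45 + (-2 - 4*(1/(-5))²))² = (45 + (-2 - 4*(-⅕)²))² = (45 + (-2 - 4*1/25))² = (45 + (-2 - 4/25))² = (45 - 54/25)² = (1071/25)² = 1147041/625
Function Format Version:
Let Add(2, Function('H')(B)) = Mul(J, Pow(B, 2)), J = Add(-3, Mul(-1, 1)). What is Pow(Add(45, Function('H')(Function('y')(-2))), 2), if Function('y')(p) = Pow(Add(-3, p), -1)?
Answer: Rational(1147041, 625) ≈ 1835.3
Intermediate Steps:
J = -4 (J = Add(-3, -1) = -4)
Function('H')(B) = Add(-2, Mul(-4, Pow(B, 2)))
Pow(Add(45, Function('H')(Function('y')(-2))), 2) = Pow(Add(45, Add(-2, Mul(-4, Pow(Pow(Add(-3, -2), -1), 2)))), 2) = Pow(Add(45, Add(-2, Mul(-4, Pow(Pow(-5, -1), 2)))), 2) = Pow(Add(45, Add(-2, Mul(-4, Pow(Rational(-1, 5), 2)))), 2) = Pow(Add(45, Add(-2, Mul(-4, Rational(1, 25)))), 2) = Pow(Add(45, Add(-2, Rational(-4, 25))), 2) = Pow(Add(45, Rational(-54, 25)), 2) = Pow(Rational(1071, 25), 2) = Rational(1147041, 625)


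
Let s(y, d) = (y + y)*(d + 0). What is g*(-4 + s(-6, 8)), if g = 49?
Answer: -4900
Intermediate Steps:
s(y, d) = 2*d*y (s(y, d) = (2*y)*d = 2*d*y)
g*(-4 + s(-6, 8)) = 49*(-4 + 2*8*(-6)) = 49*(-4 - 96) = 49*(-100) = -4900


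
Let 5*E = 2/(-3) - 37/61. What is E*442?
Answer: -102986/915 ≈ -112.55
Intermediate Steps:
E = -233/915 (E = (2/(-3) - 37/61)/5 = (2*(-⅓) - 37*1/61)/5 = (-⅔ - 37/61)/5 = (⅕)*(-233/183) = -233/915 ≈ -0.25464)
E*442 = -233/915*442 = -102986/915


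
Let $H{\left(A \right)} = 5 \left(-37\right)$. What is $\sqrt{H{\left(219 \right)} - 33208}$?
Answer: $i \sqrt{33393} \approx 182.74 i$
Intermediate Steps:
$H{\left(A \right)} = -185$
$\sqrt{H{\left(219 \right)} - 33208} = \sqrt{-185 - 33208} = \sqrt{-33393} = i \sqrt{33393}$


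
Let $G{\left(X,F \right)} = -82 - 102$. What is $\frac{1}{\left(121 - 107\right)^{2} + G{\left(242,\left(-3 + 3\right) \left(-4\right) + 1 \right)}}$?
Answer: $\frac{1}{12} \approx 0.083333$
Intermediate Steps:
$G{\left(X,F \right)} = -184$ ($G{\left(X,F \right)} = -82 - 102 = -184$)
$\frac{1}{\left(121 - 107\right)^{2} + G{\left(242,\left(-3 + 3\right) \left(-4\right) + 1 \right)}} = \frac{1}{\left(121 - 107\right)^{2} - 184} = \frac{1}{14^{2} - 184} = \frac{1}{196 - 184} = \frac{1}{12}$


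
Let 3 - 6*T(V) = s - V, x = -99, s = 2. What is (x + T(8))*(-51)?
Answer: 9945/2 ≈ 4972.5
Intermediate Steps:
T(V) = 1/6 + V/6 (T(V) = 1/2 - (2 - V)/6 = 1/2 + (-1/3 + V/6) = 1/6 + V/6)
(x + T(8))*(-51) = (-99 + (1/6 + (1/6)*8))*(-51) = (-99 + (1/6 + 4/3))*(-51) = (-99 + 3/2)*(-51) = -195/2*(-51) = 9945/2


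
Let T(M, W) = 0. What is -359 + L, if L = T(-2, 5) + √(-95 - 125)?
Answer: -359 + 2*I*√55 ≈ -359.0 + 14.832*I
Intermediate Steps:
L = 2*I*√55 (L = 0 + √(-95 - 125) = 0 + √(-220) = 0 + 2*I*√55 = 2*I*√55 ≈ 14.832*I)
-359 + L = -359 + 2*I*√55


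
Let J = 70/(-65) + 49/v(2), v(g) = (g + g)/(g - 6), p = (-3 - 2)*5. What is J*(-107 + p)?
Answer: 85932/13 ≈ 6610.2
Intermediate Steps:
p = -25 (p = -5*5 = -25)
v(g) = 2*g/(-6 + g) (v(g) = (2*g)/(-6 + g) = 2*g/(-6 + g))
J = -651/13 (J = 70/(-65) + 49/((2*2/(-6 + 2))) = 70*(-1/65) + 49/((2*2/(-4))) = -14/13 + 49/((2*2*(-1/4))) = -14/13 + 49/(-1) = -14/13 + 49*(-1) = -14/13 - 49 = -651/13 ≈ -50.077)
J*(-107 + p) = -651*(-107 - 25)/13 = -651/13*(-132) = 85932/13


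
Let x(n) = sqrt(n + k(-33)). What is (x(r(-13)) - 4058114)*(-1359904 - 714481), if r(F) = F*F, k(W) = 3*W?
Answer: 8418090809890 - 2074385*sqrt(70) ≈ 8.4181e+12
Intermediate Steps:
r(F) = F**2
x(n) = sqrt(-99 + n) (x(n) = sqrt(n + 3*(-33)) = sqrt(n - 99) = sqrt(-99 + n))
(x(r(-13)) - 4058114)*(-1359904 - 714481) = (sqrt(-99 + (-13)**2) - 4058114)*(-1359904 - 714481) = (sqrt(-99 + 169) - 4058114)*(-2074385) = (sqrt(70) - 4058114)*(-2074385) = (-4058114 + sqrt(70))*(-2074385) = 8418090809890 - 2074385*sqrt(70)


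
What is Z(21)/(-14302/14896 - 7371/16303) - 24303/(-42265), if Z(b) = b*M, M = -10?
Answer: 154555865025969/1035383583095 ≈ 149.27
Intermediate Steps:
Z(b) = -10*b (Z(b) = b*(-10) = -10*b)
Z(21)/(-14302/14896 - 7371/16303) - 24303/(-42265) = (-10*21)/(-14302/14896 - 7371/16303) - 24303/(-42265) = -210/(-14302*1/14896 - 7371*1/16303) - 24303*(-1/42265) = -210/(-7151/7448 - 1053/2329) + 24303/42265 = -210/(-24497423/17346392) + 24303/42265 = -210*(-17346392/24497423) + 24303/42265 = 3642742320/24497423 + 24303/42265 = 154555865025969/1035383583095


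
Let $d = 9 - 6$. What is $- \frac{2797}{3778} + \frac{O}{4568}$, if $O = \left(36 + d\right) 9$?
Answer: $- \frac{5725309}{8628952} \approx -0.6635$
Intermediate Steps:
$d = 3$
$O = 351$ ($O = \left(36 + 3\right) 9 = 39 \cdot 9 = 351$)
$- \frac{2797}{3778} + \frac{O}{4568} = - \frac{2797}{3778} + \frac{351}{4568} = - \frac{5725309}{8628952}$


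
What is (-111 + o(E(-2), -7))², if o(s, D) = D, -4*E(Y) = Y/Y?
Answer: 13924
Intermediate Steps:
E(Y) = -¼ (E(Y) = -Y/(4*Y) = -¼*1 = -¼)
(-111 + o(E(-2), -7))² = (-111 - 7)² = (-118)² = 13924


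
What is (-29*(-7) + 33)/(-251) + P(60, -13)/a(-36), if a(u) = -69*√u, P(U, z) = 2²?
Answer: -236/251 + 2*I/207 ≈ -0.94024 + 0.0096618*I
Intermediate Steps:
P(U, z) = 4
(-29*(-7) + 33)/(-251) + P(60, -13)/a(-36) = (-29*(-7) + 33)/(-251) + 4/((-414*I)) = (203 + 33)*(-1/251) + 4/((-414*I)) = 236*(-1/251) + 4/((-414*I)) = -236/251 + 4*(I/414) = -236/251 + 2*I/207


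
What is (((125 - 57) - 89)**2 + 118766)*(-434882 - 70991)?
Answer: -60303602711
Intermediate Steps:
(((125 - 57) - 89)**2 + 118766)*(-434882 - 70991) = ((68 - 89)**2 + 118766)*(-505873) = ((-21)**2 + 118766)*(-505873) = (441 + 118766)*(-505873) = 119207*(-505873) = -60303602711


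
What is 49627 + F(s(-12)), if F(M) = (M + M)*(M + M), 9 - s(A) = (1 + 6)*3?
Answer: 50203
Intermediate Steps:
s(A) = -12 (s(A) = 9 - (1 + 6)*3 = 9 - 7*3 = 9 - 1*21 = 9 - 21 = -12)
F(M) = 4*M**2 (F(M) = (2*M)*(2*M) = 4*M**2)
49627 + F(s(-12)) = 49627 + 4*(-12)**2 = 49627 + 4*144 = 49627 + 576 = 50203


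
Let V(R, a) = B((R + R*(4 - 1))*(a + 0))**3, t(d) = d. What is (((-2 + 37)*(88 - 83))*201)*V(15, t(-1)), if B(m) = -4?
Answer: -2251200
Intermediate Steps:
V(R, a) = -64 (V(R, a) = (-4)**3 = -64)
(((-2 + 37)*(88 - 83))*201)*V(15, t(-1)) = (((-2 + 37)*(88 - 83))*201)*(-64) = ((35*5)*201)*(-64) = (175*201)*(-64) = 35175*(-64) = -2251200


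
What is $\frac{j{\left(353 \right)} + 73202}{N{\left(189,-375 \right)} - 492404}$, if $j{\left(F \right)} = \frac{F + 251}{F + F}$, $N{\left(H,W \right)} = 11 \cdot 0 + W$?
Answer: $- \frac{25840608}{173950987} \approx -0.14855$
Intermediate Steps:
$N{\left(H,W \right)} = W$ ($N{\left(H,W \right)} = 0 + W = W$)
$j{\left(F \right)} = \frac{251 + F}{2 F}$
$\frac{j{\left(353 \right)} + 73202}{N{\left(189,-375 \right)} - 492404} = \frac{\frac{251 + 353}{2 \cdot 353} + 73202}{-375 - 492404} = \frac{\frac{1}{2} \cdot \frac{1}{353} \cdot 604 + 73202}{-492779} = \left(\frac{302}{353} + 73202\right) \left(- \frac{1}{492779}\right) = \frac{25840608}{353} \left(- \frac{1}{492779}\right) = - \frac{25840608}{173950987}$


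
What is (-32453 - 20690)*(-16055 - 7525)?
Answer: 1253111940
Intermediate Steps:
(-32453 - 20690)*(-16055 - 7525) = -53143*(-23580) = 1253111940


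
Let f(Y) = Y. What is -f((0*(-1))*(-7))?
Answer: 0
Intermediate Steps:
-f((0*(-1))*(-7)) = -0*(-1)*(-7) = -0*(-7) = -1*0 = 0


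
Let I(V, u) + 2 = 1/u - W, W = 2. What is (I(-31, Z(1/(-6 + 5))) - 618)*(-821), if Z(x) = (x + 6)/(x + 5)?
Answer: 2550026/5 ≈ 5.1001e+5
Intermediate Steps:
Z(x) = (6 + x)/(5 + x)
I(V, u) = -4 + 1/u (I(V, u) = -2 + (1/u - 1*2) = -2 + (1/u - 2) = -2 + (-2 + 1/u) = -4 + 1/u)
(I(-31, Z(1/(-6 + 5))) - 618)*(-821) = ((-4 + 1/((6 + 1/(-6 + 5))/(5 + 1/(-6 + 5)))) - 618)*(-821) = ((-4 + 1/((6 + 1/(-1))/(5 + 1/(-1)))) - 618)*(-821) = ((-4 + 1/((6 - 1)/(5 - 1))) - 618)*(-821) = ((-4 + 1/(5/4)) - 618)*(-821) = ((-4 + ⅘) - 618)*(-821) = (-16/5 - 618)*(-821) = -3106/5*(-821) = 2550026/5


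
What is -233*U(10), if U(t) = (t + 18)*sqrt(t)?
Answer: -6524*sqrt(10) ≈ -20631.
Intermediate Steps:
U(t) = sqrt(t)*(18 + t) (U(t) = (18 + t)*sqrt(t) = sqrt(t)*(18 + t))
-233*U(10) = -233*sqrt(10)*(18 + 10) = -233*sqrt(10)*28 = -6524*sqrt(10)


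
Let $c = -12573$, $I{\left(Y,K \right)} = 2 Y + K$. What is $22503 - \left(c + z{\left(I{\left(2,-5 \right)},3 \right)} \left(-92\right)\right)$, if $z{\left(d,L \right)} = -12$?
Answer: $33972$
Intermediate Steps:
$I{\left(Y,K \right)} = K + 2 Y$
$22503 - \left(c + z{\left(I{\left(2,-5 \right)},3 \right)} \left(-92\right)\right) = 22503 - \left(-12573 - -1104\right) = 22503 - \left(-12573 + 1104\right) = 22503 - -11469 = 22503 + 11469 = 33972$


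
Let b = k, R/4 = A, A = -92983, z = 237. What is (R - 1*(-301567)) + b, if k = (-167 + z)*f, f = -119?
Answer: -78695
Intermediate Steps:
k = -8330 (k = (-167 + 237)*(-119) = 70*(-119) = -8330)
R = -371932 (R = 4*(-92983) = -371932)
b = -8330
(R - 1*(-301567)) + b = (-371932 - 1*(-301567)) - 8330 = (-371932 + 301567) - 8330 = -70365 - 8330 = -78695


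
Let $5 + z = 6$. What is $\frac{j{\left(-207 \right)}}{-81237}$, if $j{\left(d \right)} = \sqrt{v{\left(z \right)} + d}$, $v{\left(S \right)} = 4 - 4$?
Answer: $- \frac{i \sqrt{23}}{27079} \approx - 0.00017711 i$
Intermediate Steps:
$z = 1$ ($z = -5 + 6 = 1$)
$v{\left(S \right)} = 0$ ($v{\left(S \right)} = 4 - 4 = 0$)
$j{\left(d \right)} = \sqrt{d}$ ($j{\left(d \right)} = \sqrt{0 + d} = \sqrt{d}$)
$\frac{j{\left(-207 \right)}}{-81237} = \frac{\sqrt{-207}}{-81237} = 3 i \sqrt{23} \left(- \frac{1}{81237}\right) = - \frac{i \sqrt{23}}{27079}$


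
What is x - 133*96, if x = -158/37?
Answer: -472574/37 ≈ -12772.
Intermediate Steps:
x = -158/37 (x = -158*1/37 = -158/37 ≈ -4.2703)
x - 133*96 = -158/37 - 133*96 = -158/37 - 12768 = -472574/37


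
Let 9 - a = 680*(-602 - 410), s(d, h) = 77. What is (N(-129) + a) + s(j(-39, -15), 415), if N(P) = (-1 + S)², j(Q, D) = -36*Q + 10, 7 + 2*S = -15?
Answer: 688390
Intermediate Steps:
S = -11 (S = -7/2 + (½)*(-15) = -7/2 - 15/2 = -11)
j(Q, D) = 10 - 36*Q
a = 688169 (a = 9 - 680*(-602 - 410) = 9 - 680*(-1012) = 9 - 1*(-688160) = 9 + 688160 = 688169)
N(P) = 144 (N(P) = (-1 - 11)² = (-12)² = 144)
(N(-129) + a) + s(j(-39, -15), 415) = (144 + 688169) + 77 = 688313 + 77 = 688390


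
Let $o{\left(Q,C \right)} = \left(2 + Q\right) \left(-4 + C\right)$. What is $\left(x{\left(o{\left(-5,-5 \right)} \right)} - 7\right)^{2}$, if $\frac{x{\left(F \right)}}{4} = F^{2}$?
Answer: $8462281$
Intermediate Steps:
$o{\left(Q,C \right)} = \left(-4 + C\right) \left(2 + Q\right)$
$x{\left(F \right)} = 4 F^{2}$
$\left(x{\left(o{\left(-5,-5 \right)} \right)} - 7\right)^{2} = \left(4 \left(-8 - -20 + 2 \left(-5\right) - -25\right)^{2} - 7\right)^{2} = \left(4 \left(-8 + 20 - 10 + 25\right)^{2} - 7\right)^{2} = \left(4 \cdot 27^{2} - 7\right)^{2} = \left(4 \cdot 729 - 7\right)^{2} = \left(2916 - 7\right)^{2} = 2909^{2} = 8462281$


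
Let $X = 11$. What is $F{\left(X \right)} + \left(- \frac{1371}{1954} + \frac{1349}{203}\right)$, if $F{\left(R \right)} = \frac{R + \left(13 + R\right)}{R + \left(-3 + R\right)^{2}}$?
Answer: $\frac{38141129}{5949930} \approx 6.4103$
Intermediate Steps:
$F{\left(R \right)} = \frac{13 + 2 R}{R + \left(-3 + R\right)^{2}}$
$F{\left(X \right)} + \left(- \frac{1371}{1954} + \frac{1349}{203}\right) = \frac{13 + 2 \cdot 11}{11 + \left(-3 + 11\right)^{2}} + \left(- \frac{1371}{1954} + \frac{1349}{203}\right) = \frac{13 + 22}{11 + 8^{2}} + \left(\left(-1371\right) \frac{1}{1954} + 1349 \cdot \frac{1}{203}\right) = \frac{1}{11 + 64} \cdot 35 + \left(- \frac{1371}{1954} + \frac{1349}{203}\right) = \frac{1}{75} \cdot 35 + \frac{2357633}{396662} = \frac{7}{15} + \frac{2357633}{396662} = \frac{38141129}{5949930}$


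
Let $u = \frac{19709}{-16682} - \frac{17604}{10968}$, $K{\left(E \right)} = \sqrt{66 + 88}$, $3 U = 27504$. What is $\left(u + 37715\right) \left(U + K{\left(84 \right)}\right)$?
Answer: $\frac{1317925769643600}{3811837} + \frac{143752810825 \sqrt{154}}{3811837} \approx 3.4621 \cdot 10^{8}$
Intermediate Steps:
$U = 9168$ ($U = \frac{1}{3} \cdot 27504 = 9168$)
$K{\left(E \right)} = \sqrt{154}$
$u = - \frac{10621630}{3811837}$ ($u = 19709 \left(- \frac{1}{16682}\right) - \frac{1467}{914} = - \frac{19709}{16682} - \frac{1467}{914} = - \frac{10621630}{3811837} \approx -2.7865$)
$\left(u + 37715\right) \left(U + K{\left(84 \right)}\right) = \left(- \frac{10621630}{3811837} + 37715\right) \left(9168 + \sqrt{154}\right) = \frac{143752810825 \left(9168 + \sqrt{154}\right)}{3811837} = \frac{1317925769643600}{3811837} + \frac{143752810825 \sqrt{154}}{3811837}$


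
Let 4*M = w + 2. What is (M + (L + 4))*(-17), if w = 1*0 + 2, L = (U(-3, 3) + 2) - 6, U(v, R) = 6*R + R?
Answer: -374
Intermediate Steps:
U(v, R) = 7*R
L = 17 (L = (7*3 + 2) - 6 = (21 + 2) - 6 = 23 - 6 = 17)
w = 2 (w = 0 + 2 = 2)
M = 1 (M = (2 + 2)/4 = (¼)*4 = 1)
(M + (L + 4))*(-17) = (1 + (17 + 4))*(-17) = (1 + 21)*(-17) = 22*(-17) = -374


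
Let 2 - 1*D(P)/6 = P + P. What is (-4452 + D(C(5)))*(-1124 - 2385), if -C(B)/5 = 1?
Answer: 15369420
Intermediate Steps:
C(B) = -5 (C(B) = -5*1 = -5)
D(P) = 12 - 12*P (D(P) = 12 - 6*(P + P) = 12 - 12*P)
(-4452 + D(C(5)))*(-1124 - 2385) = (-4452 + (12 - 12*(-5)))*(-1124 - 2385) = (-4452 + (12 + 60))*(-3509) = (-4452 + 72)*(-3509) = -4380*(-3509) = 15369420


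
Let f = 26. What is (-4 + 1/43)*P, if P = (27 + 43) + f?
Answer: -16416/43 ≈ -381.77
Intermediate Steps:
P = 96 (P = (27 + 43) + 26 = 70 + 26 = 96)
(-4 + 1/43)*P = (-4 + 1/43)*96 = -171/43*96 = -16416/43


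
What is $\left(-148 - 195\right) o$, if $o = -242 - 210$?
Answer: $155036$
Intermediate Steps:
$o = -452$ ($o = -242 - 210 = -452$)
$\left(-148 - 195\right) o = \left(-148 - 195\right) \left(-452\right) = \left(-343\right) \left(-452\right) = 155036$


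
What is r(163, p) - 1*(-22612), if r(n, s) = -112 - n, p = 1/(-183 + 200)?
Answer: 22337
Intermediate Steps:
p = 1/17 ≈ 0.058824
r(163, p) - 1*(-22612) = (-112 - 1*163) - 1*(-22612) = (-112 - 163) + 22612 = -275 + 22612 = 22337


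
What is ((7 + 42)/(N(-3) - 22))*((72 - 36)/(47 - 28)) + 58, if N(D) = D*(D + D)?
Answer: 661/19 ≈ 34.789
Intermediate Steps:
N(D) = 2*D² (N(D) = D*(2*D) = 2*D²)
((7 + 42)/(N(-3) - 22))*((72 - 36)/(47 - 28)) + 58 = ((7 + 42)/(2*(-3)² - 22))*((72 - 36)/(47 - 28)) + 58 = (49/(2*9 - 22))*(36/19) + 58 = (49/(18 - 22))*(36*(1/19)) + 58 = (49/(-4))*(36/19) + 58 = (49*(-¼))*(36/19) + 58 = -49/4*36/19 + 58 = -441/19 + 58 = 661/19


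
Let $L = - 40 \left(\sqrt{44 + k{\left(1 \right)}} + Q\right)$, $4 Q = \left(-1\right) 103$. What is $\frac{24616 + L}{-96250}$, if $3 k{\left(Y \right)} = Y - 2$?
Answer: $- \frac{12823}{48125} + \frac{4 \sqrt{393}}{28875} \approx -0.26371$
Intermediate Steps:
$Q = - \frac{103}{4}$ ($Q = \frac{\left(-1\right) 103}{4} = \frac{1}{4} \left(-103\right) = - \frac{103}{4} \approx -25.75$)
$k{\left(Y \right)} = - \frac{2}{3} + \frac{Y}{3}$ ($k{\left(Y \right)} = \frac{Y - 2}{3} = \frac{-2 + Y}{3} = - \frac{2}{3} + \frac{Y}{3}$)
$L = 1030 - \frac{40 \sqrt{393}}{3}$ ($L = - 40 \left(\sqrt{44 + \left(- \frac{2}{3} + \frac{1}{3} \cdot 1\right)} - \frac{103}{4}\right) = - 40 \left(\sqrt{44 + \left(- \frac{2}{3} + \frac{1}{3}\right)} - \frac{103}{4}\right) = - 40 \left(\sqrt{44 - \frac{1}{3}} - \frac{103}{4}\right) = - 40 \left(\sqrt{\frac{131}{3}} - \frac{103}{4}\right) = - 40 \left(\frac{\sqrt{393}}{3} - \frac{103}{4}\right) = - 40 \left(- \frac{103}{4} + \frac{\sqrt{393}}{3}\right) = 1030 - \frac{40 \sqrt{393}}{3} \approx 765.68$)
$\frac{24616 + L}{-96250} = \frac{24616 + \left(1030 - \frac{40 \sqrt{393}}{3}\right)}{-96250} = \left(25646 - \frac{40 \sqrt{393}}{3}\right) \left(- \frac{1}{96250}\right) = - \frac{12823}{48125} + \frac{4 \sqrt{393}}{28875}$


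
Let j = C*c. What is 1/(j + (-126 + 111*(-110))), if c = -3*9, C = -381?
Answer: -1/2049 ≈ -0.00048804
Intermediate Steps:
c = -27
j = 10287 (j = -381*(-27) = 10287)
1/(j + (-126 + 111*(-110))) = 1/(10287 + (-126 + 111*(-110))) = 1/(10287 + (-126 - 12210)) = 1/(10287 - 12336) = 1/(-2049) = -1/2049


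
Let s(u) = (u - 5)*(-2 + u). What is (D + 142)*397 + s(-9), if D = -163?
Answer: -8183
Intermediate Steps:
s(u) = (-5 + u)*(-2 + u)
(D + 142)*397 + s(-9) = (-163 + 142)*397 + (10 + (-9)² - 7*(-9)) = -21*397 + (10 + 81 + 63) = -8337 + 154 = -8183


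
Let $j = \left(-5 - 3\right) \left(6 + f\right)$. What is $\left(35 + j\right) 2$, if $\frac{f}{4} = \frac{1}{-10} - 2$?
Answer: $\frac{542}{5} \approx 108.4$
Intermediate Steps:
$f = - \frac{42}{5}$ ($f = 4 \left(\frac{1}{-10} - 2\right) = 4 \left(- \frac{1}{10} - 2\right) = 4 \left(- \frac{21}{10}\right) = - \frac{42}{5} \approx -8.4$)
$j = \frac{96}{5}$ ($j = \left(-5 - 3\right) \left(6 - \frac{42}{5}\right) = \left(-8\right) \left(- \frac{12}{5}\right) = \frac{96}{5} \approx 19.2$)
$\left(35 + j\right) 2 = \left(35 + \frac{96}{5}\right) 2 = \frac{271}{5} \cdot 2 = \frac{542}{5}$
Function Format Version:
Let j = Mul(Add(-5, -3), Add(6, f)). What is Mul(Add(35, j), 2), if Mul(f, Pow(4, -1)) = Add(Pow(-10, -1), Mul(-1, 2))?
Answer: Rational(542, 5) ≈ 108.40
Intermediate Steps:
f = Rational(-42, 5) (f = Mul(4, Add(Pow(-10, -1), Mul(-1, 2))) = Mul(4, Add(Rational(-1, 10), -2)) = Mul(4, Rational(-21, 10)) = Rational(-42, 5) ≈ -8.4000)
j = Rational(96, 5) (j = Mul(Add(-5, -3), Add(6, Rational(-42, 5))) = Mul(-8, Rational(-12, 5)) = Rational(96, 5) ≈ 19.200)
Mul(Add(35, j), 2) = Mul(Add(35, Rational(96, 5)), 2) = Mul(Rational(271, 5), 2) = Rational(542, 5)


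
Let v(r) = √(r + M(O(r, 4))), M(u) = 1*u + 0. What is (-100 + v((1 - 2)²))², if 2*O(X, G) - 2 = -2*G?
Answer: (100 - I*√2)² ≈ 9998.0 - 282.84*I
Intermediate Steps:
O(X, G) = 1 - G (O(X, G) = 1 + (-2*G)/2 = 1 - G)
M(u) = u (M(u) = u + 0 = u)
v(r) = √(-3 + r) (v(r) = √(r + (1 - 1*4)) = √(r + (1 - 4)) = √(r - 3) = √(-3 + r))
(-100 + v((1 - 2)²))² = (-100 + √(-3 + (1 - 2)²))² = (-100 + √(-3 + (-1)²))² = (-100 + √(-3 + 1))² = (-100 + √(-2))² = (-100 + I*√2)²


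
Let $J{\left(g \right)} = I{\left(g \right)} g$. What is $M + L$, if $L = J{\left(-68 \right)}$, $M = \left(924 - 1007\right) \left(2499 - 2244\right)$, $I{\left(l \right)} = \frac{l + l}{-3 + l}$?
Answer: $- \frac{1511963}{71} \approx -21295.0$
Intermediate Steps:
$I{\left(l \right)} = \frac{2 l}{-3 + l}$
$J{\left(g \right)} = \frac{2 g^{2}}{-3 + g}$ ($J{\left(g \right)} = \frac{2 g}{-3 + g} g = \frac{2 g^{2}}{-3 + g}$)
$M = -21165$ ($M = \left(-83\right) 255 = -21165$)
$L = - \frac{9248}{71}$ ($L = \frac{2 \left(-68\right)^{2}}{-3 - 68} = 2 \cdot 4624 \frac{1}{-71} = 2 \cdot 4624 \left(- \frac{1}{71}\right) = - \frac{9248}{71} \approx -130.25$)
$M + L = -21165 - \frac{9248}{71} = - \frac{1511963}{71}$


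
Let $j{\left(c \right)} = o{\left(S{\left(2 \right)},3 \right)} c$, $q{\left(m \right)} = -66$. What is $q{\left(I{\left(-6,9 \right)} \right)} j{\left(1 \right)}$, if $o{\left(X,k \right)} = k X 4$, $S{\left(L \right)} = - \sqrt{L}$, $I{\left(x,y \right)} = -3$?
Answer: $792 \sqrt{2} \approx 1120.1$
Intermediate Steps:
$o{\left(X,k \right)} = 4 X k$ ($o{\left(X,k \right)} = X k 4 = 4 X k$)
$j{\left(c \right)} = - 12 c \sqrt{2}$ ($j{\left(c \right)} = 4 \left(- \sqrt{2}\right) 3 c = - 12 \sqrt{2} c = - 12 c \sqrt{2}$)
$q{\left(I{\left(-6,9 \right)} \right)} j{\left(1 \right)} = - 66 \left(\left(-12\right) 1 \sqrt{2}\right) = - 66 \left(- 12 \sqrt{2}\right) = 792 \sqrt{2}$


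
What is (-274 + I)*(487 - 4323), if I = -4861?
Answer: 19697860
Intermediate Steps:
(-274 + I)*(487 - 4323) = (-274 - 4861)*(487 - 4323) = -5135*(-3836) = 19697860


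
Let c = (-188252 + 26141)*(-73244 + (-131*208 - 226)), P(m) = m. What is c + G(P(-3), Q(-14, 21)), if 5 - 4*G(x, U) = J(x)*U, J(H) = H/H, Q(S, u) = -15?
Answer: 16327495703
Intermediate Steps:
J(H) = 1
G(x, U) = 5/4 - U/4
c = 16327495698 (c = -162111*(-73244 + (-27248 - 226)) = -162111*(-73244 - 27474) = -162111*(-100718) = 16327495698)
c + G(P(-3), Q(-14, 21)) = 16327495698 + (5/4 - ¼*(-15)) = 16327495698 + (5/4 + 15/4) = 16327495698 + 5 = 16327495703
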